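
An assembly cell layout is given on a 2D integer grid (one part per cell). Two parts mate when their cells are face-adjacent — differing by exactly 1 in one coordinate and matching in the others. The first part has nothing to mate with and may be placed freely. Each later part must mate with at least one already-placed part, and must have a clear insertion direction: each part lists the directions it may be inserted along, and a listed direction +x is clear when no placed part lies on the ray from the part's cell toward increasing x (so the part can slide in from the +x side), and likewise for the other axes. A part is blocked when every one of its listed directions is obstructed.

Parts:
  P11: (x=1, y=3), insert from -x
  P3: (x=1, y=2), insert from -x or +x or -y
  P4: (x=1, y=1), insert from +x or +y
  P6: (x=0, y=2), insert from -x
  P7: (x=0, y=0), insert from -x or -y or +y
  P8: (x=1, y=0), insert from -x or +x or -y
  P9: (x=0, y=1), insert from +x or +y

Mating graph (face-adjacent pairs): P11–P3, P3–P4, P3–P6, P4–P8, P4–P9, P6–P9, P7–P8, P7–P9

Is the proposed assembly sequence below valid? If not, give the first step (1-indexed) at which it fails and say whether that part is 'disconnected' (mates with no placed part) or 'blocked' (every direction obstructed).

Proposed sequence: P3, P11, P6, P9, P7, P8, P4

Valid

1. P3@(1, 2) [-x clear] — {P3}
2. P11@(1, 3) [-x clear] — {P11, P3}
3. P6@(0, 2) [-x clear] — {P11, P3, P6}
4. P9@(0, 1) [+x clear] — {P11, P3, P6, P9}
5. P7@(0, 0) [-x clear] — {P11, P3, P6, P7, P9}
6. P8@(1, 0) [+x clear] — {P11, P3, P6, P7, P8, P9}
7. P4@(1, 1) [+x clear] — {P11, P3, P4, P6, P7, P8, P9}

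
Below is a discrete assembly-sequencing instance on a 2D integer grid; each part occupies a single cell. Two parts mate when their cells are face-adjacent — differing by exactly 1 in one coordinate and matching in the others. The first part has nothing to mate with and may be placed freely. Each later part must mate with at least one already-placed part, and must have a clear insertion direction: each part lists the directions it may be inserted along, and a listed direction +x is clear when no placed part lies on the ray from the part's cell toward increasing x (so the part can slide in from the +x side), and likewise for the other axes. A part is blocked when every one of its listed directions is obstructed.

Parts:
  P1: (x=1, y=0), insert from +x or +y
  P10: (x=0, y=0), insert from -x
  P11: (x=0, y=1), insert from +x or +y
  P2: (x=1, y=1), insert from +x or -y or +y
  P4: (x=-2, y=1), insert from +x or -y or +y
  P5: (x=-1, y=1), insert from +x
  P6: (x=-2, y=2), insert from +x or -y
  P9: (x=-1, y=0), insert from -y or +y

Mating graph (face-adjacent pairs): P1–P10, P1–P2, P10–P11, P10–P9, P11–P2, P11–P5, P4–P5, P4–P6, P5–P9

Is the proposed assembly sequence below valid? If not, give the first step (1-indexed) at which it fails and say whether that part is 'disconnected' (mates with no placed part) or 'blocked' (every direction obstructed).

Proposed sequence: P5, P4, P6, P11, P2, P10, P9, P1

Valid

1. P5@(-1, 1) [+x clear] — {P5}
2. P4@(-2, 1) [-y clear] — {P4, P5}
3. P6@(-2, 2) [+x clear] — {P4, P5, P6}
4. P11@(0, 1) [+x clear] — {P11, P4, P5, P6}
5. P2@(1, 1) [+x clear] — {P11, P2, P4, P5, P6}
6. P10@(0, 0) [-x clear] — {P10, P11, P2, P4, P5, P6}
7. P9@(-1, 0) [-y clear] — {P10, P11, P2, P4, P5, P6, P9}
8. P1@(1, 0) [+x clear] — {P1, P10, P11, P2, P4, P5, P6, P9}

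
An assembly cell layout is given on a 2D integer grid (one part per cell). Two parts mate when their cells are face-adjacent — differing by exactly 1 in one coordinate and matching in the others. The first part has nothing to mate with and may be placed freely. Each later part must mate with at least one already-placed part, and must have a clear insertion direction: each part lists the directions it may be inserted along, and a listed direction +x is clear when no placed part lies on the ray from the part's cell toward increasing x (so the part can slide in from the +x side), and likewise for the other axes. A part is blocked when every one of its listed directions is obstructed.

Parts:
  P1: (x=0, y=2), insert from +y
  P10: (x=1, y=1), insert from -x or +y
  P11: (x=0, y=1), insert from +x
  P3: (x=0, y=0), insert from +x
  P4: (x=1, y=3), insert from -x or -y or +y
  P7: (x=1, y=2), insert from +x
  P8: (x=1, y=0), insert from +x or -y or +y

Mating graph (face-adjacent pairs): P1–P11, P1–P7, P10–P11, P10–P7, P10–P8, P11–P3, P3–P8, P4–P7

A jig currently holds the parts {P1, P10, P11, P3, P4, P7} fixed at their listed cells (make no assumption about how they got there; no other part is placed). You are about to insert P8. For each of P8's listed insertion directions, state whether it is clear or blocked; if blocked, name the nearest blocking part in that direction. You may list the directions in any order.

+x: ray from P8(1, 0) has no placed part ⇒ clear
-y: ray from P8(1, 0) has no placed part ⇒ clear
+y: nearest on ray is P10@(1, 1) ⇒ blocked

+x: clear; +y: blocked by P10; -y: clear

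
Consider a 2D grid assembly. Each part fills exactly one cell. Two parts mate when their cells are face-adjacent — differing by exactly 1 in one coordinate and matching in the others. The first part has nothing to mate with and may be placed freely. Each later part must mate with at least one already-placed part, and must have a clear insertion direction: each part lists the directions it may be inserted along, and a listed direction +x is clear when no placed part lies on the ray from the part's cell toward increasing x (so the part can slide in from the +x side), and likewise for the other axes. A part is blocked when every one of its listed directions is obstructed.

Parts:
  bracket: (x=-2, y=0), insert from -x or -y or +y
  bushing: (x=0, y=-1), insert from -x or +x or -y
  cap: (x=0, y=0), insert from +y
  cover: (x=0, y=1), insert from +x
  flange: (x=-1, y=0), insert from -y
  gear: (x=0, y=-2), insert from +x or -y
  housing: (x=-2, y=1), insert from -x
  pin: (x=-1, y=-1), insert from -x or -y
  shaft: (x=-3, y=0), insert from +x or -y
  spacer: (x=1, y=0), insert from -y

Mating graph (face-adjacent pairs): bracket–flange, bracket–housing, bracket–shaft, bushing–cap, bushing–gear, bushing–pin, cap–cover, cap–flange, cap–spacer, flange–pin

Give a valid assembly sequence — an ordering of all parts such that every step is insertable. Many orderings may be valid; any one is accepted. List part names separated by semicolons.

1. shaft@(-3, 0) [+x clear] — {shaft}
2. bracket@(-2, 0) [-y clear] — {bracket, shaft}
3. flange@(-1, 0) [-y clear] — {bracket, flange, shaft}
4. cap@(0, 0) [+y clear] — {bracket, cap, flange, shaft}
5. housing@(-2, 1) [-x clear] — {bracket, cap, flange, housing, shaft}
6. pin@(-1, -1) [-x clear] — {bracket, cap, flange, housing, pin, shaft}
7. cover@(0, 1) [+x clear] — {bracket, cap, cover, flange, housing, pin, shaft}
8. bushing@(0, -1) [+x clear] — {bracket, bushing, cap, cover, flange, housing, pin, shaft}
9. gear@(0, -2) [+x clear] — {bracket, bushing, cap, cover, flange, gear, housing, pin, shaft}
10. spacer@(1, 0) [-y clear] — {bracket, bushing, cap, cover, flange, gear, housing, pin, shaft, spacer}

shaft; bracket; flange; cap; housing; pin; cover; bushing; gear; spacer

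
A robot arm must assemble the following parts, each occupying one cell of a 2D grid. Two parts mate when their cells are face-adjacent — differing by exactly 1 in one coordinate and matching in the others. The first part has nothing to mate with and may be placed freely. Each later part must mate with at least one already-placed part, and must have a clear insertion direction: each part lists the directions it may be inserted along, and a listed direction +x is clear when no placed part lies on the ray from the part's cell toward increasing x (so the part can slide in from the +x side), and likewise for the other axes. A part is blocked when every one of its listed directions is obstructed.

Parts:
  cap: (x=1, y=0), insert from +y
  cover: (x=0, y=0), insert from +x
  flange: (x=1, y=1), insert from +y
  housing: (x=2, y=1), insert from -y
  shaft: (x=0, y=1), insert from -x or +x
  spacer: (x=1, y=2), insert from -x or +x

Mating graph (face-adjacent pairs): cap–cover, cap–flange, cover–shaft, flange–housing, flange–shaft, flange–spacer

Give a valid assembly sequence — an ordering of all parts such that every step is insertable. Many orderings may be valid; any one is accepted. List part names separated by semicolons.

cover; cap; flange; housing; spacer; shaft

1. cover@(0, 0) [+x clear] — {cover}
2. cap@(1, 0) [+y clear] — {cap, cover}
3. flange@(1, 1) [+y clear] — {cap, cover, flange}
4. housing@(2, 1) [-y clear] — {cap, cover, flange, housing}
5. spacer@(1, 2) [-x clear] — {cap, cover, flange, housing, spacer}
6. shaft@(0, 1) [-x clear] — {cap, cover, flange, housing, shaft, spacer}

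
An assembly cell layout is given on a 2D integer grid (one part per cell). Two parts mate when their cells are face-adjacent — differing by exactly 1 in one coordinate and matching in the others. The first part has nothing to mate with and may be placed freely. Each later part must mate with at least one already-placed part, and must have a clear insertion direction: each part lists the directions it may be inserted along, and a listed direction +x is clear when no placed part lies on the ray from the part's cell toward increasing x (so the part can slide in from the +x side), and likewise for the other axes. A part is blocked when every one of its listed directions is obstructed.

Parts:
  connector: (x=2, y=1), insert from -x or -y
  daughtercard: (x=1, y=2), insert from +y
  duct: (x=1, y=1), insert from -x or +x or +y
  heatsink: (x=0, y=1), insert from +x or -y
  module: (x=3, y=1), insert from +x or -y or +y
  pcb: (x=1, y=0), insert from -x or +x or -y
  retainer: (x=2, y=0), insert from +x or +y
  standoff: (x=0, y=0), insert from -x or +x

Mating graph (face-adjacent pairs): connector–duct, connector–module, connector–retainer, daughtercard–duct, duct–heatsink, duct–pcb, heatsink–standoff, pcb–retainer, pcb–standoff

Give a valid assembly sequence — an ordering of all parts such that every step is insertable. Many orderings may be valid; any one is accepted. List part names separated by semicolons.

1. module@(3, 1) [+x clear] — {module}
2. connector@(2, 1) [-x clear] — {connector, module}
3. retainer@(2, 0) [+x clear] — {connector, module, retainer}
4. pcb@(1, 0) [-x clear] — {connector, module, pcb, retainer}
5. duct@(1, 1) [-x clear] — {connector, duct, module, pcb, retainer}
6. heatsink@(0, 1) [-y clear] — {connector, duct, heatsink, module, pcb, retainer}
7. daughtercard@(1, 2) [+y clear] — {connector, daughtercard, duct, heatsink, module, pcb, retainer}
8. standoff@(0, 0) [-x clear] — {connector, daughtercard, duct, heatsink, module, pcb, retainer, standoff}

module; connector; retainer; pcb; duct; heatsink; daughtercard; standoff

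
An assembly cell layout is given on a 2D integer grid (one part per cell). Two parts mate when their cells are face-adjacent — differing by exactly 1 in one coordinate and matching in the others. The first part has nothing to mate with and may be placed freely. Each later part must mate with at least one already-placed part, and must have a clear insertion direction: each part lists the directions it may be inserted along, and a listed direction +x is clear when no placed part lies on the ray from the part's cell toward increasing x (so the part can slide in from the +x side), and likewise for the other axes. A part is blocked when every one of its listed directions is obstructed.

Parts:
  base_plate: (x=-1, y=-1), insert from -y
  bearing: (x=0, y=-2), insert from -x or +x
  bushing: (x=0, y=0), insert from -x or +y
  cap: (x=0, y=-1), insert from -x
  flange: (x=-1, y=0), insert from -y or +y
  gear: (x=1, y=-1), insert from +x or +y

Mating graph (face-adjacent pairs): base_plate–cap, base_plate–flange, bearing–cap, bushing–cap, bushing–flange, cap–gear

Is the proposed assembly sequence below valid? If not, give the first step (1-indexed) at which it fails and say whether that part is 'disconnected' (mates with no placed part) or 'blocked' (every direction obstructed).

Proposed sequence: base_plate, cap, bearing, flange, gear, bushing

Invalid at step 2 (blocked)

1. base_plate@(-1, -1) [-y clear] — {base_plate}
2. cap@(0, -1) — -x all obstructed ⇒ blocked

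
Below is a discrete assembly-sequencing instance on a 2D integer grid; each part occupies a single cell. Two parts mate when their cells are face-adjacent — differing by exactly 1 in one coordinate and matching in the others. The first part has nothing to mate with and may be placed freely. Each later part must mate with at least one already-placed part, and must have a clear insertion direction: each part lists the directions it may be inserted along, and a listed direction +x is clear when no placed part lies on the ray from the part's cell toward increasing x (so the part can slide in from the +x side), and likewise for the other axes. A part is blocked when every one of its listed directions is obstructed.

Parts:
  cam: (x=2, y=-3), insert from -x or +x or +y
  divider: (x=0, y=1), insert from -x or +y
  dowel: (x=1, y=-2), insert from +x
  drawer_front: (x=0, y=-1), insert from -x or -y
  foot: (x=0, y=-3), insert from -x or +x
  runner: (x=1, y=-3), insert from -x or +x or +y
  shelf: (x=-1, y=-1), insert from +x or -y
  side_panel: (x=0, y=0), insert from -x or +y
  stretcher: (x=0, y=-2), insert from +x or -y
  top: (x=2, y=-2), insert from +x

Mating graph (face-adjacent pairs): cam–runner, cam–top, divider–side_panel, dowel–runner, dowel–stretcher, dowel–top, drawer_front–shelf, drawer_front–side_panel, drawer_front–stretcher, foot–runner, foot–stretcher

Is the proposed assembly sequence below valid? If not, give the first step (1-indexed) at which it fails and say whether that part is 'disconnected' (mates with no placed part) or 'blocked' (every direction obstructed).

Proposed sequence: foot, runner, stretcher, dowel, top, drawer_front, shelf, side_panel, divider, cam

Valid

1. foot@(0, -3) [-x clear] — {foot}
2. runner@(1, -3) [+x clear] — {foot, runner}
3. stretcher@(0, -2) [+x clear] — {foot, runner, stretcher}
4. dowel@(1, -2) [+x clear] — {dowel, foot, runner, stretcher}
5. top@(2, -2) [+x clear] — {dowel, foot, runner, stretcher, top}
6. drawer_front@(0, -1) [-x clear] — {dowel, drawer_front, foot, runner, stretcher, top}
7. shelf@(-1, -1) [-y clear] — {dowel, drawer_front, foot, runner, shelf, stretcher, top}
8. side_panel@(0, 0) [-x clear] — {dowel, drawer_front, foot, runner, shelf, side_panel, stretcher, top}
9. divider@(0, 1) [-x clear] — {divider, dowel, drawer_front, foot, runner, shelf, side_panel, stretcher, top}
10. cam@(2, -3) [+x clear] — {cam, divider, dowel, drawer_front, foot, runner, shelf, side_panel, stretcher, top}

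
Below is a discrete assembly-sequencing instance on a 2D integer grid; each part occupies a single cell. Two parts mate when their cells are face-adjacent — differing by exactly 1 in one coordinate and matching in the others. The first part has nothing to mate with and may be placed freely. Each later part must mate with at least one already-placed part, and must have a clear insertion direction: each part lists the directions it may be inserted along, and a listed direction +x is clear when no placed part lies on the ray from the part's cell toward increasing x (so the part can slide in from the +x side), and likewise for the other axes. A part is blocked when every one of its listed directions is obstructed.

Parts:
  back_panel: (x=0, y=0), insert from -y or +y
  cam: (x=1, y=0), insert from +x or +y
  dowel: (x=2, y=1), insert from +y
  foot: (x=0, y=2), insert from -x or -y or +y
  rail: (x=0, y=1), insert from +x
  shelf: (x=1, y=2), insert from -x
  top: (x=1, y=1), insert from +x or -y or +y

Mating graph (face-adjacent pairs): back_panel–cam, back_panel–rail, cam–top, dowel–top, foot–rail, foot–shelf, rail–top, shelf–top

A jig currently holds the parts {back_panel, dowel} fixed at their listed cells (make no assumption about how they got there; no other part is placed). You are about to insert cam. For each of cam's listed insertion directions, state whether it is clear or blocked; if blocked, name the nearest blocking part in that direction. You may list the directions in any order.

+x: clear; +y: clear

+x: ray from cam(1, 0) has no placed part ⇒ clear
+y: ray from cam(1, 0) has no placed part ⇒ clear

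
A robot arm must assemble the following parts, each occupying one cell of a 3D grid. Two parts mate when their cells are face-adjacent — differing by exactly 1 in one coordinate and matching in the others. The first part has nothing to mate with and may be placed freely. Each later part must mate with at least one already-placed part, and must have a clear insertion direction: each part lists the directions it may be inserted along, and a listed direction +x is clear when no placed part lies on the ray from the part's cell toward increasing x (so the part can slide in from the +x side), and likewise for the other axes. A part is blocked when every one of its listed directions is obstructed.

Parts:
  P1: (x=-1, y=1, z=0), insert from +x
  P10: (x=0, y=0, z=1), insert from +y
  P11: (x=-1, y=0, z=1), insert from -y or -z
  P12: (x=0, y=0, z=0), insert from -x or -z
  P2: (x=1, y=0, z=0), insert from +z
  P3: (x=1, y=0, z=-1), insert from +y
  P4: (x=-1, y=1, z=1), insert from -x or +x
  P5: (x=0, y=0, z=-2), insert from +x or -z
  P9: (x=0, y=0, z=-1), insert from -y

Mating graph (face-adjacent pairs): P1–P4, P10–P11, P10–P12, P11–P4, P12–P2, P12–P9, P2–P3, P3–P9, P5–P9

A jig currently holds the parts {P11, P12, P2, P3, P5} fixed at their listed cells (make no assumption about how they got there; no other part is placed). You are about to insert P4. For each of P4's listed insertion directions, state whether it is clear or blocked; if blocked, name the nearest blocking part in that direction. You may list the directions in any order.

-x: ray from P4(-1, 1, 1) has no placed part ⇒ clear
+x: ray from P4(-1, 1, 1) has no placed part ⇒ clear

+x: clear; -x: clear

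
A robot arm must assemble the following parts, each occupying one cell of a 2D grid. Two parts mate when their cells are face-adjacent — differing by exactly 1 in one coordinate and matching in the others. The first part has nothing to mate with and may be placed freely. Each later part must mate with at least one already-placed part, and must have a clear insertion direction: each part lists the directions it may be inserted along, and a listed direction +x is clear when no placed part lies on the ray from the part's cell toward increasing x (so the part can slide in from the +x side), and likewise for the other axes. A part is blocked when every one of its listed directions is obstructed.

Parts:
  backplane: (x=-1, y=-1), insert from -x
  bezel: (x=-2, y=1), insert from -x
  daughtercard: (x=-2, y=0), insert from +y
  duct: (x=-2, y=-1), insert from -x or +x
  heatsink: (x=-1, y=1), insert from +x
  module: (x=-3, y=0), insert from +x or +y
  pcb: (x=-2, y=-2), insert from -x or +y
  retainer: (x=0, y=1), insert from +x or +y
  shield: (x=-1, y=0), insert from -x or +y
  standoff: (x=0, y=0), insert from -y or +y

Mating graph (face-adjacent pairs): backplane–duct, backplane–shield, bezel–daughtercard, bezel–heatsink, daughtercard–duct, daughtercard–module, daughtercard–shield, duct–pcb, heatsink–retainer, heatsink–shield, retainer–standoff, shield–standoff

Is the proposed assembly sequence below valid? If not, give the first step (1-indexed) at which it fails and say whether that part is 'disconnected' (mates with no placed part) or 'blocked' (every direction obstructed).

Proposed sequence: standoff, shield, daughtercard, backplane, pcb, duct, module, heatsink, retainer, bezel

Invalid at step 5 (disconnected)

1. standoff@(0, 0) [-y clear] — {standoff}
2. shield@(-1, 0) [-x clear] — {shield, standoff}
3. daughtercard@(-2, 0) [+y clear] — {daughtercard, shield, standoff}
4. backplane@(-1, -1) [-x clear] — {backplane, daughtercard, shield, standoff}
5. pcb@(-2, -2) — no placed neighbour ⇒ disconnected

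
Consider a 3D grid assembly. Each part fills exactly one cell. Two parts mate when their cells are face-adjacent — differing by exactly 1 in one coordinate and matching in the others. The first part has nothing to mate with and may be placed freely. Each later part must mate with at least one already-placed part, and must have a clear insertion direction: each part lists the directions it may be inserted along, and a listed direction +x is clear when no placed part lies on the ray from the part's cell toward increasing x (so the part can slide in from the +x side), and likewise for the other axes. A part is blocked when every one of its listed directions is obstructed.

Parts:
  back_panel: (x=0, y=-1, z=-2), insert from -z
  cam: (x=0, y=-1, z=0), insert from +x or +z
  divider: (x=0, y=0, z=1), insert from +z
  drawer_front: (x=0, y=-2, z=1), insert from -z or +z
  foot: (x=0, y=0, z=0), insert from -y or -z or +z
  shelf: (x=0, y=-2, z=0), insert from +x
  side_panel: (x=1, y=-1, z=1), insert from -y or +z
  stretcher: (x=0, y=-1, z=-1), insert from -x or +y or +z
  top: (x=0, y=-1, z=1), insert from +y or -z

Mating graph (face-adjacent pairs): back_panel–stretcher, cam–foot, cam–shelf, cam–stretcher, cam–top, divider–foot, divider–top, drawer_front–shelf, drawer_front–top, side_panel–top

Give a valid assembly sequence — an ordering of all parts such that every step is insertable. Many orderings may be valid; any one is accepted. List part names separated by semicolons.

top; drawer_front; shelf; cam; side_panel; foot; divider; stretcher; back_panel

1. top@(0, -1, 1) [+y clear] — {top}
2. drawer_front@(0, -2, 1) [-z clear] — {drawer_front, top}
3. shelf@(0, -2, 0) [+x clear] — {drawer_front, shelf, top}
4. cam@(0, -1, 0) [+x clear] — {cam, drawer_front, shelf, top}
5. side_panel@(1, -1, 1) [-y clear] — {cam, drawer_front, shelf, side_panel, top}
6. foot@(0, 0, 0) [-z clear] — {cam, drawer_front, foot, shelf, side_panel, top}
7. divider@(0, 0, 1) [+z clear] — {cam, divider, drawer_front, foot, shelf, side_panel, top}
8. stretcher@(0, -1, -1) [-x clear] — {cam, divider, drawer_front, foot, shelf, side_panel, stretcher, top}
9. back_panel@(0, -1, -2) [-z clear] — {back_panel, cam, divider, drawer_front, foot, shelf, side_panel, stretcher, top}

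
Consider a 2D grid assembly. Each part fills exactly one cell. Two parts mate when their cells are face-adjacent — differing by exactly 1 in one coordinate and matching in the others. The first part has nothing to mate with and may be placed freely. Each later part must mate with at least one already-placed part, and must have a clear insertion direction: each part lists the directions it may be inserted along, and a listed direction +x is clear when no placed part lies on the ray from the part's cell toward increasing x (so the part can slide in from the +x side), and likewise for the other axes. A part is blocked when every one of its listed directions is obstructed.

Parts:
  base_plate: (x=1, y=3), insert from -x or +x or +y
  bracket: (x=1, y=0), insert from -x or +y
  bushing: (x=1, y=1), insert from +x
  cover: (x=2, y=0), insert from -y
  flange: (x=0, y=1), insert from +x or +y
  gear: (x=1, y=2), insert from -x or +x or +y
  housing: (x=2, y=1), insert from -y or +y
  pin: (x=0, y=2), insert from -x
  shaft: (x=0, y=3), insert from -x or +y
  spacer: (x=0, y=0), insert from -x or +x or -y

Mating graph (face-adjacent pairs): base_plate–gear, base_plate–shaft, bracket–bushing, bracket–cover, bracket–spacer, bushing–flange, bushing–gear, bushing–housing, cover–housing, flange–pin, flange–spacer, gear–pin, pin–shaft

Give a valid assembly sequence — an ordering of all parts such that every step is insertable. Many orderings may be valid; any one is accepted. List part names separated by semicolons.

base_plate; shaft; pin; flange; gear; bushing; housing; cover; bracket; spacer

1. base_plate@(1, 3) [-x clear] — {base_plate}
2. shaft@(0, 3) [-x clear] — {base_plate, shaft}
3. pin@(0, 2) [-x clear] — {base_plate, pin, shaft}
4. flange@(0, 1) [+x clear] — {base_plate, flange, pin, shaft}
5. gear@(1, 2) [+x clear] — {base_plate, flange, gear, pin, shaft}
6. bushing@(1, 1) [+x clear] — {base_plate, bushing, flange, gear, pin, shaft}
7. housing@(2, 1) [-y clear] — {base_plate, bushing, flange, gear, housing, pin, shaft}
8. cover@(2, 0) [-y clear] — {base_plate, bushing, cover, flange, gear, housing, pin, shaft}
9. bracket@(1, 0) [-x clear] — {base_plate, bracket, bushing, cover, flange, gear, housing, pin, shaft}
10. spacer@(0, 0) [-x clear] — {base_plate, bracket, bushing, cover, flange, gear, housing, pin, shaft, spacer}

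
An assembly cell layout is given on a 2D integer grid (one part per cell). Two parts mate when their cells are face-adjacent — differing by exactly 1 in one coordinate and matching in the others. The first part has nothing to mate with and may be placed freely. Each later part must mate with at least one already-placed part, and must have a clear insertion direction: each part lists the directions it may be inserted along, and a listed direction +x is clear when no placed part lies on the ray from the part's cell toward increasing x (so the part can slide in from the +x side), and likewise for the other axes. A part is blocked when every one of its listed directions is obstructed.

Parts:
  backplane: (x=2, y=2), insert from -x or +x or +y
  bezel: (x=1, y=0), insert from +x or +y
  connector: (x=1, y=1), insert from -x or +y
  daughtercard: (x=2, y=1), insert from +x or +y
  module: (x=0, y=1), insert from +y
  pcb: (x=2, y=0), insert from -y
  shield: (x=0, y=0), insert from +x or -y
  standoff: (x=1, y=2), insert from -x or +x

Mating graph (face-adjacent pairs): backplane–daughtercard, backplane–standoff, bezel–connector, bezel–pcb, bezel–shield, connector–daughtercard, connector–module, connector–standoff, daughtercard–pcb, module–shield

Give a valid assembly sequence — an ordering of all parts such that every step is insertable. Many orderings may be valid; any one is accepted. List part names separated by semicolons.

1. bezel@(1, 0) [+x clear] — {bezel}
2. shield@(0, 0) [-y clear] — {bezel, shield}
3. pcb@(2, 0) [-y clear] — {bezel, pcb, shield}
4. module@(0, 1) [+y clear] — {bezel, module, pcb, shield}
5. daughtercard@(2, 1) [+x clear] — {bezel, daughtercard, module, pcb, shield}
6. backplane@(2, 2) [-x clear] — {backplane, bezel, daughtercard, module, pcb, shield}
7. connector@(1, 1) [+y clear] — {backplane, bezel, connector, daughtercard, module, pcb, shield}
8. standoff@(1, 2) [-x clear] — {backplane, bezel, connector, daughtercard, module, pcb, shield, standoff}

bezel; shield; pcb; module; daughtercard; backplane; connector; standoff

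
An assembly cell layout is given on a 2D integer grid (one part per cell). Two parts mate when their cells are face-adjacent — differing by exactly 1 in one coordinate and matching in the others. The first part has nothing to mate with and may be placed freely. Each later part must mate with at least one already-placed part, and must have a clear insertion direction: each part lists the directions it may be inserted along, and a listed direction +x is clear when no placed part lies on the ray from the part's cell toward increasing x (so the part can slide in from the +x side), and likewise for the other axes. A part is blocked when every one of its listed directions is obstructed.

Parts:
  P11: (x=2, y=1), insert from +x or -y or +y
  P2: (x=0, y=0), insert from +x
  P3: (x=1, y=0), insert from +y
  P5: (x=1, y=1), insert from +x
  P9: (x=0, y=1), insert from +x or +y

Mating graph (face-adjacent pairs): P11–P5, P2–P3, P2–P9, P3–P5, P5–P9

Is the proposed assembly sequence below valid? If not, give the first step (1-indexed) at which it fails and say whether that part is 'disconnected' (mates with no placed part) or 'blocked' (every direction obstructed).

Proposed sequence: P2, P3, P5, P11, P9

Valid

1. P2@(0, 0) [+x clear] — {P2}
2. P3@(1, 0) [+y clear] — {P2, P3}
3. P5@(1, 1) [+x clear] — {P2, P3, P5}
4. P11@(2, 1) [+x clear] — {P11, P2, P3, P5}
5. P9@(0, 1) [+y clear] — {P11, P2, P3, P5, P9}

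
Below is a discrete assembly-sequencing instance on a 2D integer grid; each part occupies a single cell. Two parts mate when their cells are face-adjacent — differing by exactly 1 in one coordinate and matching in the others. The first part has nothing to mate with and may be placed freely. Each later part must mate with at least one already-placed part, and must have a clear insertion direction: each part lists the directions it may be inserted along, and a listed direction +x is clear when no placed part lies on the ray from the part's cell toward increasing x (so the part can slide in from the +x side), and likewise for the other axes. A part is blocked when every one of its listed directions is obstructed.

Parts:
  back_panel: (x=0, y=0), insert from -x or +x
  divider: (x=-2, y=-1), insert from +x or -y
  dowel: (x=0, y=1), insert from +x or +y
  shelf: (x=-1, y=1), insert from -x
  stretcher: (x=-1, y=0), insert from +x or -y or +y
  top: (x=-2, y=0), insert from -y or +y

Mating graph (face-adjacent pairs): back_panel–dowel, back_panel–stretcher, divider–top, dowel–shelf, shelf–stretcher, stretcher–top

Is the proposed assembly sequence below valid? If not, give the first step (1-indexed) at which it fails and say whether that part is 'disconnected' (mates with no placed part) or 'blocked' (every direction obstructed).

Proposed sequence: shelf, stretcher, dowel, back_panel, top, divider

Valid

1. shelf@(-1, 1) [-x clear] — {shelf}
2. stretcher@(-1, 0) [+x clear] — {shelf, stretcher}
3. dowel@(0, 1) [+x clear] — {dowel, shelf, stretcher}
4. back_panel@(0, 0) [+x clear] — {back_panel, dowel, shelf, stretcher}
5. top@(-2, 0) [-y clear] — {back_panel, dowel, shelf, stretcher, top}
6. divider@(-2, -1) [+x clear] — {back_panel, divider, dowel, shelf, stretcher, top}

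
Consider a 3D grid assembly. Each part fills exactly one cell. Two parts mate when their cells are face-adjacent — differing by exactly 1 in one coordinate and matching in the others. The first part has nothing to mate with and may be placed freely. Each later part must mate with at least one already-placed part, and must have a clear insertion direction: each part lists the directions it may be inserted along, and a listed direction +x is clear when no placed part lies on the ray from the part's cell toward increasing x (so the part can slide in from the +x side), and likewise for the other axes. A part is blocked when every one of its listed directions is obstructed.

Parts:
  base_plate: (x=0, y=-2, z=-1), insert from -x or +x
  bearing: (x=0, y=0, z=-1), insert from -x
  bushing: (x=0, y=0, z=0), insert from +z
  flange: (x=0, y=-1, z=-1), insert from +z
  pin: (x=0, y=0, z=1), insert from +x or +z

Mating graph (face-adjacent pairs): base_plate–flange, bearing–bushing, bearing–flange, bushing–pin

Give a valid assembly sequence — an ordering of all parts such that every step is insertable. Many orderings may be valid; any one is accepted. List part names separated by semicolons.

bushing; pin; bearing; flange; base_plate

1. bushing@(0, 0, 0) [+z clear] — {bushing}
2. pin@(0, 0, 1) [+x clear] — {bushing, pin}
3. bearing@(0, 0, -1) [-x clear] — {bearing, bushing, pin}
4. flange@(0, -1, -1) [+z clear] — {bearing, bushing, flange, pin}
5. base_plate@(0, -2, -1) [-x clear] — {base_plate, bearing, bushing, flange, pin}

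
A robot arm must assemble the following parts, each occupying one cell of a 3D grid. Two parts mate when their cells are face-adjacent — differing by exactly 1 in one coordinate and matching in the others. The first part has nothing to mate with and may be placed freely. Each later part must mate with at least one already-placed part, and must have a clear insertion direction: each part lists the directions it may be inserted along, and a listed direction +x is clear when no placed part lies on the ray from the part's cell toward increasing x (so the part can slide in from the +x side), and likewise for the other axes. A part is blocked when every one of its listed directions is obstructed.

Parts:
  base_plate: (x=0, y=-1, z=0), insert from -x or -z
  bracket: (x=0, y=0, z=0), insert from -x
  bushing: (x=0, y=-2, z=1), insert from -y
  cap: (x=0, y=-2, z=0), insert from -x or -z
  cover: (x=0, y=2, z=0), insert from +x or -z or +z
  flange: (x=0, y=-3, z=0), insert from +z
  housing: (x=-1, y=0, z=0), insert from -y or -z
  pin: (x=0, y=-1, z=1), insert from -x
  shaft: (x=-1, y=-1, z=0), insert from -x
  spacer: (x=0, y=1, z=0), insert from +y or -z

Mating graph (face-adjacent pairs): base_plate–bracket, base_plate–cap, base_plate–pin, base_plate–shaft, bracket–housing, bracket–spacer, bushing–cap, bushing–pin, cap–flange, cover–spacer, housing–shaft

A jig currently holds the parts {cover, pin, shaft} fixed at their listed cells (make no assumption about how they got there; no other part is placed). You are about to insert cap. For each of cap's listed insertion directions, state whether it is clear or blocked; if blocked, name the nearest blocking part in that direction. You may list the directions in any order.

-x: clear; -z: clear

-x: ray from cap(0, -2, 0) has no placed part ⇒ clear
-z: ray from cap(0, -2, 0) has no placed part ⇒ clear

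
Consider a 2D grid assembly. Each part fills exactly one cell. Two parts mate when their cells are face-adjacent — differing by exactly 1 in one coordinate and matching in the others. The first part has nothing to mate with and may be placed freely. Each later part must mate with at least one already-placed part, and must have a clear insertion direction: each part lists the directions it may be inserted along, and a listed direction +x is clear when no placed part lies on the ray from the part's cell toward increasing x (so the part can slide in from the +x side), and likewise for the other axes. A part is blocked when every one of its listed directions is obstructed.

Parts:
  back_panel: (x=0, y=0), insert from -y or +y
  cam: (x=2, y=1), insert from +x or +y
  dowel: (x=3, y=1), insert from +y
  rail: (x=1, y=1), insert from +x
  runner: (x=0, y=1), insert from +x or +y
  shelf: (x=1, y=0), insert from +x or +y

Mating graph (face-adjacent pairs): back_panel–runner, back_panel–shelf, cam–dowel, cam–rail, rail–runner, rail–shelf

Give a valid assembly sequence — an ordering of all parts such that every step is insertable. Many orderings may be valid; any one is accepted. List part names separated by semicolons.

runner; back_panel; rail; cam; dowel; shelf

1. runner@(0, 1) [+x clear] — {runner}
2. back_panel@(0, 0) [-y clear] — {back_panel, runner}
3. rail@(1, 1) [+x clear] — {back_panel, rail, runner}
4. cam@(2, 1) [+x clear] — {back_panel, cam, rail, runner}
5. dowel@(3, 1) [+y clear] — {back_panel, cam, dowel, rail, runner}
6. shelf@(1, 0) [+x clear] — {back_panel, cam, dowel, rail, runner, shelf}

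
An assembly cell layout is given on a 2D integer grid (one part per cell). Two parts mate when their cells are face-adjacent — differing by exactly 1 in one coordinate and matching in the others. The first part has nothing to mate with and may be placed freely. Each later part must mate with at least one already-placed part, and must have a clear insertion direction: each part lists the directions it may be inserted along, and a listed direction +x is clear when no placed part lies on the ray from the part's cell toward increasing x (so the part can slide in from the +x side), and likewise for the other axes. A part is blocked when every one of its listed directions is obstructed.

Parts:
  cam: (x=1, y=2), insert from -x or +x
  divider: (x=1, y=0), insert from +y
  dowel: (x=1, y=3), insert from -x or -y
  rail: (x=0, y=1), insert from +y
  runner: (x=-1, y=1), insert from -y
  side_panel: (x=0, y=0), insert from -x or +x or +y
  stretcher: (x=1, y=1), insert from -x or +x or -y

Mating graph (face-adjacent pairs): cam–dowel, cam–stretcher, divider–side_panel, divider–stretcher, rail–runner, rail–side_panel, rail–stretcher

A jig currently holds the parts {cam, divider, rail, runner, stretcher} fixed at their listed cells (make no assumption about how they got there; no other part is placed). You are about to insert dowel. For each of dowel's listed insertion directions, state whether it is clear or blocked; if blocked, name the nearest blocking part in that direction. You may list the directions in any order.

-x: ray from dowel(1, 3) has no placed part ⇒ clear
-y: nearest on ray is cam@(1, 2) ⇒ blocked

-x: clear; -y: blocked by cam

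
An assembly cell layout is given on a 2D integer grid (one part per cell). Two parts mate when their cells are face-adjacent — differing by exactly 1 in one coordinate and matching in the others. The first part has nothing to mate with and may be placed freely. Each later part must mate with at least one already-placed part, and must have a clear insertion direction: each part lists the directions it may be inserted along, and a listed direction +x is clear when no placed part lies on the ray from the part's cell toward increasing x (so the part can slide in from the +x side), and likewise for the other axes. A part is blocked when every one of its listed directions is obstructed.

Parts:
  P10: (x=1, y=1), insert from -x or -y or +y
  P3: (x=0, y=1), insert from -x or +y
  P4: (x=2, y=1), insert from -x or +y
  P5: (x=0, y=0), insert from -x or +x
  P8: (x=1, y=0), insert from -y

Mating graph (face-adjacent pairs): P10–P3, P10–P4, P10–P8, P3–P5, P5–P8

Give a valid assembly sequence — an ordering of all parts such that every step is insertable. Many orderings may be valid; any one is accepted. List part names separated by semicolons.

1. P3@(0, 1) [-x clear] — {P3}
2. P10@(1, 1) [-y clear] — {P10, P3}
3. P8@(1, 0) [-y clear] — {P10, P3, P8}
4. P4@(2, 1) [+y clear] — {P10, P3, P4, P8}
5. P5@(0, 0) [-x clear] — {P10, P3, P4, P5, P8}

P3; P10; P8; P4; P5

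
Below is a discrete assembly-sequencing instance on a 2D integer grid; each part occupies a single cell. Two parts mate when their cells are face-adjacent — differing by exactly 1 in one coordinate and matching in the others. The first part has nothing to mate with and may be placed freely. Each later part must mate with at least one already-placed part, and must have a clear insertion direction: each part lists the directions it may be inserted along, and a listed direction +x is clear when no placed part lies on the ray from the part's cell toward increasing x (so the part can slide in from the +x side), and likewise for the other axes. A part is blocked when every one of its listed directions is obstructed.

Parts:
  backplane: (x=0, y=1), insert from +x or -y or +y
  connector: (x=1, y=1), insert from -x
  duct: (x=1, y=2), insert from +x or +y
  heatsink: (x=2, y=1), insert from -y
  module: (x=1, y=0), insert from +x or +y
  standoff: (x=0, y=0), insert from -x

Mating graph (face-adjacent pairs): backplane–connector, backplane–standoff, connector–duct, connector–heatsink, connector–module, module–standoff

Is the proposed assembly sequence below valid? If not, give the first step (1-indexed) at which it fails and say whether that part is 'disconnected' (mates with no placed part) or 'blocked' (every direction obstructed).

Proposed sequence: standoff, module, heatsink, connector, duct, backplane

1. standoff@(0, 0) [-x clear] — {standoff}
2. module@(1, 0) [+x clear] — {module, standoff}
3. heatsink@(2, 1) — no placed neighbour ⇒ disconnected

Invalid at step 3 (disconnected)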